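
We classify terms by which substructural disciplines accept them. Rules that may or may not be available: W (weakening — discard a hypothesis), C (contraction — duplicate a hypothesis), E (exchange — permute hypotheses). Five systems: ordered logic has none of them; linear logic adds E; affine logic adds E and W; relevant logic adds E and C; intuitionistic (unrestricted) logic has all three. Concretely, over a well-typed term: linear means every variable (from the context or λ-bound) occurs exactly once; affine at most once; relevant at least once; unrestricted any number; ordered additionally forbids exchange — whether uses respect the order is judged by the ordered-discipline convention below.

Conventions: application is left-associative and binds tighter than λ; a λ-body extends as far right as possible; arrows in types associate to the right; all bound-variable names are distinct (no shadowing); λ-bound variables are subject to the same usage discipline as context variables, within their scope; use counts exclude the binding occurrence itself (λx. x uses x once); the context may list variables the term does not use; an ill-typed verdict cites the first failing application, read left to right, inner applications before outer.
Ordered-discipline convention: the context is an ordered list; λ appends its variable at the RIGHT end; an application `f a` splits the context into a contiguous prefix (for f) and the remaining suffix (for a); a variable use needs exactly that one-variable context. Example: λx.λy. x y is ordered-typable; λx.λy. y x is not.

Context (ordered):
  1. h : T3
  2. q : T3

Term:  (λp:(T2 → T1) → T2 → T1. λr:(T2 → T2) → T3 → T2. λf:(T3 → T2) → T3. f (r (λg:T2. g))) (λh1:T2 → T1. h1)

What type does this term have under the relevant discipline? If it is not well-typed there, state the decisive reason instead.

not well-typed under relevant — unused: h, q, p — weakening required
usage: h: 0×, q: 0×, p [bound]: 0×, r [bound]: 1×, f [bound]: 1×, g [bound]: 1×, h1 [bound]: 1×
left-to-right use order: f, r, g, h1
typing: ✓ — ((T2 → T2) → T3 → T2) → ((T3 → T2) → T3) → T3
per-discipline verdicts: ordered ✗ · linear ✗ · affine ✓ · relevant ✗ · unrestricted ✓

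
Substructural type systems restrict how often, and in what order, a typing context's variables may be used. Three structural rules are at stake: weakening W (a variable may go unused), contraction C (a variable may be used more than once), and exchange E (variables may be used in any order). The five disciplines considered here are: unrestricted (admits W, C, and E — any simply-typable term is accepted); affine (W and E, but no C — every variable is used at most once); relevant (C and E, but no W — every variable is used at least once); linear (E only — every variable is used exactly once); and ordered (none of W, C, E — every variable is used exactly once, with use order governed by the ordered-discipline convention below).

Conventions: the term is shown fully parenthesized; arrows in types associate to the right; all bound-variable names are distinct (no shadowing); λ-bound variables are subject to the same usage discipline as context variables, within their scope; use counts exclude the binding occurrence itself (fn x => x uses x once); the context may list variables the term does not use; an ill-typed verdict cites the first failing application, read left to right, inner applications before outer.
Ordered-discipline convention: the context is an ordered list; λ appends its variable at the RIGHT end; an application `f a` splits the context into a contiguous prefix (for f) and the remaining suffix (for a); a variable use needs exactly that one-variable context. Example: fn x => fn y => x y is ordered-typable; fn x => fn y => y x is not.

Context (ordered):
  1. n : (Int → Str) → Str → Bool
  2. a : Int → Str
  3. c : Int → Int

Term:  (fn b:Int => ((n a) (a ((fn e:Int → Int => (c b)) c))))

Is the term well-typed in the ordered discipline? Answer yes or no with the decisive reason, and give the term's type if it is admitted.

no — needs contraction — a ×2, c ×2; needs weakening: e unused
counts: n: 1; a: 2; c: 2; b (bound): 1; e (bound): 0
order of uses: n, a, a, c, b, c
typing: the term checks, with type Int → Bool
across the five disciplines: ordered ✗ | linear ✗ | affine ✗ | relevant ✗ | unrestricted ✓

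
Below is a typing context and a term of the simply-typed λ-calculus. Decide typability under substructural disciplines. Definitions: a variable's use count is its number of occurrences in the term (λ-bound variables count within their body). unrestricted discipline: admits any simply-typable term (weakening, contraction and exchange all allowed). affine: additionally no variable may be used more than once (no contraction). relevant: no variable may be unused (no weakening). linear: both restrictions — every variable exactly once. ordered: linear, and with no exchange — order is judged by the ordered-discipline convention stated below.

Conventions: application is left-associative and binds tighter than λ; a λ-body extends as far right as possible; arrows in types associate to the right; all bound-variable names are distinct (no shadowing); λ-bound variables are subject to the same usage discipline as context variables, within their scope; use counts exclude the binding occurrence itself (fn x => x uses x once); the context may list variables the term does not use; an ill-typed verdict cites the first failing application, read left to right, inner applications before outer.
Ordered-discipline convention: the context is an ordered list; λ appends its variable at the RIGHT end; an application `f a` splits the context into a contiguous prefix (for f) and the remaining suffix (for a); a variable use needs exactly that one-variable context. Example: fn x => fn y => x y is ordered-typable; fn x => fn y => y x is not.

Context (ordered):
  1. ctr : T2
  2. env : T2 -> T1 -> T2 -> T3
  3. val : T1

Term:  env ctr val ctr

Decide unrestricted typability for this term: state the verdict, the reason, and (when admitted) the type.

yes — type-checks (T3) and nothing is barred; term : T3
variable uses: ctr: 2, env: 1, val: 1
use order (left to right): env, ctr, val, ctr
typing: well-typed — term : T3
across the five disciplines: ordered ✗; linear ✗; affine ✗; relevant ✓; unrestricted ✓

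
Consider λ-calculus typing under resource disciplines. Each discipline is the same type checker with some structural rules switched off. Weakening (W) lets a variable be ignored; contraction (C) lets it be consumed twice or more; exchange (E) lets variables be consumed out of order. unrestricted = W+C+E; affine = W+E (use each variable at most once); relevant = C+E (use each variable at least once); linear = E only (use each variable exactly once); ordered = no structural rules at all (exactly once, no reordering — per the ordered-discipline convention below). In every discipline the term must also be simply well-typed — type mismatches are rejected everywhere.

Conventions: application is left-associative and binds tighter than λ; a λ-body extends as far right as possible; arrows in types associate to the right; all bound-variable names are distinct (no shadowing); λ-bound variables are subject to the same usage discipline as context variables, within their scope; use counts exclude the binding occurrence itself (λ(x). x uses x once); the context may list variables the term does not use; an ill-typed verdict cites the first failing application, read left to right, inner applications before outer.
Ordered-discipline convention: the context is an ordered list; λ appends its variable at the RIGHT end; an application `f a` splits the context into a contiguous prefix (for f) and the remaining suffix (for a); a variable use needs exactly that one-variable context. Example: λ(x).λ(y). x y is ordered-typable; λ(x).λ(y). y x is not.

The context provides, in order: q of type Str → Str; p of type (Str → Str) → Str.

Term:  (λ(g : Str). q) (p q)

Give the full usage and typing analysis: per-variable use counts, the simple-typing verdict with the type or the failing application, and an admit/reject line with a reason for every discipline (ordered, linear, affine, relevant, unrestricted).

variable uses: q: 2×, p: 1×, g (bound): 0×
left-to-right use order: q, p, q
typing: well-typed — term : Str → Str
ordered: ✗, repeated use of q ×2; needs weakening: g unused
linear: ✗, repeated use of q ×2; needs weakening: g unused
affine: ✗, repeated use of q ×2
relevant: ✗, needs weakening: g unused
unrestricted: ✓, well-typed at Str → Str; no restrictions here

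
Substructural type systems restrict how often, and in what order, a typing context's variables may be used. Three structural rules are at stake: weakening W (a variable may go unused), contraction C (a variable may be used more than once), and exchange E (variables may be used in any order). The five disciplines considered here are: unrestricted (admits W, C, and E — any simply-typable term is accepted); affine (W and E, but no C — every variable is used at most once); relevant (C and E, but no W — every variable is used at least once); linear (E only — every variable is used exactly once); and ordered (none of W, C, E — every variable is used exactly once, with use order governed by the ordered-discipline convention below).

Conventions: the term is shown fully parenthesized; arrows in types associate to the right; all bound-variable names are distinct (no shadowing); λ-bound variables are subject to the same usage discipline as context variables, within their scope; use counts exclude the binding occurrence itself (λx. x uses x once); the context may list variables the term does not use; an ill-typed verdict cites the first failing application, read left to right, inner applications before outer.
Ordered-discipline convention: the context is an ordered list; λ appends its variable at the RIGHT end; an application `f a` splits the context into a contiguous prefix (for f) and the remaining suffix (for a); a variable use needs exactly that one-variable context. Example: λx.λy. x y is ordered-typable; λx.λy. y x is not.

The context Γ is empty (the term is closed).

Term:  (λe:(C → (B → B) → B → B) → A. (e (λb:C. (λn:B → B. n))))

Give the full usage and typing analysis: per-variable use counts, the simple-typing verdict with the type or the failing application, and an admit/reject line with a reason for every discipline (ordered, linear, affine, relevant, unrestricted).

variable uses: e [bound]: 1; b [bound]: 0; n [bound]: 1
use order (left to right): e, n
typing: well-typed at ((C → (B → B) → B → B) → A) → A
ordered ✗ (b never used (weakening))
linear ✗ (b never used (weakening))
affine ✓ (e, b, n: no repeats, contraction unneeded)
relevant ✗ (b never used (weakening))
unrestricted ✓ (type-checks (((C → (B → B) → B → B) → A) → A) and nothing is barred)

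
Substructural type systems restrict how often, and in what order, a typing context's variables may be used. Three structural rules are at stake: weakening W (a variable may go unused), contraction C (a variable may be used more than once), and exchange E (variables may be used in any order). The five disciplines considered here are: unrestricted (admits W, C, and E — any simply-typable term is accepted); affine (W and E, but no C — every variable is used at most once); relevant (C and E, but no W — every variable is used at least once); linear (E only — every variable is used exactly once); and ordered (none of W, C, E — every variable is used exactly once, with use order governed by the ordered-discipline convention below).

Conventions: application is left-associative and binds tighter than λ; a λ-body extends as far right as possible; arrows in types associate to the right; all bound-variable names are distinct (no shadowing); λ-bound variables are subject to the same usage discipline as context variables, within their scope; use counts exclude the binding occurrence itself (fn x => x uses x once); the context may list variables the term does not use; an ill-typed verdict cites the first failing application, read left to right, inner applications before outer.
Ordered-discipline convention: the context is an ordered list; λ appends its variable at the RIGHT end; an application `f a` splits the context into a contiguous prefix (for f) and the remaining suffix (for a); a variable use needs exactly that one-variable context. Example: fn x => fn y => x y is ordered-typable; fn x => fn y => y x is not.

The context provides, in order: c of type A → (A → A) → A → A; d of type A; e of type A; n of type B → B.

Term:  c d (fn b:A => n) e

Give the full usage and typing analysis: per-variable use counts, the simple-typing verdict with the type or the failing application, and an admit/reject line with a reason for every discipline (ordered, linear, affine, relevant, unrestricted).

usage: c=1; d=1; e=1; n=1; b (bound)=0
left-to-right use order: c, d, n, e
typing: ill-typed: an argument A → B → B mismatches the expected A → A
ordered: ✗ — a type mismatch blocks all five
linear: ✗ — the type mismatch rejects it
affine: ✗ — not simply typable
relevant: ✗ — fails simple typing
unrestricted: ✗ — a type mismatch blocks all five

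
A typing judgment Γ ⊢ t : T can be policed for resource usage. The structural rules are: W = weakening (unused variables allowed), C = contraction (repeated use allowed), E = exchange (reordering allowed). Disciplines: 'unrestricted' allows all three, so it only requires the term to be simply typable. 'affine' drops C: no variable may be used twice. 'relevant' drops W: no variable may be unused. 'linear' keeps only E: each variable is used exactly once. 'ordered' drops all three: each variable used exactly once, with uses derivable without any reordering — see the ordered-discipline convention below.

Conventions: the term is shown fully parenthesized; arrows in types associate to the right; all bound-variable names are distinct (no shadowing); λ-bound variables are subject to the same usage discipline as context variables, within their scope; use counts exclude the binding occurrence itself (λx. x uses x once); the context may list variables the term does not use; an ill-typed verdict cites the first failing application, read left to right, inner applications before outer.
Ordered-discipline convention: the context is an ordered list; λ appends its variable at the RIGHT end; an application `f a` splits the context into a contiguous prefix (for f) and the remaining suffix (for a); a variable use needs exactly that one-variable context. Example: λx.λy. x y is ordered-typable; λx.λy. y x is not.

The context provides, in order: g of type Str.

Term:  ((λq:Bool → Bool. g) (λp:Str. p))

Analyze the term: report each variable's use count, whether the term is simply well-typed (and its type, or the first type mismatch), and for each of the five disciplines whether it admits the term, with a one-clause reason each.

use counts: g ×1; q (λ-bound) ×0; p (λ-bound) ×1
left-to-right use order: g, p
typing: ill-typed: an application expects Bool → Bool but receives Str → Str
ordered: ✗, not simply typable
linear: ✗, fails simple typing
affine: ✗, a type mismatch blocks all five
relevant: ✗, the type mismatch rejects it
unrestricted: ✗, not simply typable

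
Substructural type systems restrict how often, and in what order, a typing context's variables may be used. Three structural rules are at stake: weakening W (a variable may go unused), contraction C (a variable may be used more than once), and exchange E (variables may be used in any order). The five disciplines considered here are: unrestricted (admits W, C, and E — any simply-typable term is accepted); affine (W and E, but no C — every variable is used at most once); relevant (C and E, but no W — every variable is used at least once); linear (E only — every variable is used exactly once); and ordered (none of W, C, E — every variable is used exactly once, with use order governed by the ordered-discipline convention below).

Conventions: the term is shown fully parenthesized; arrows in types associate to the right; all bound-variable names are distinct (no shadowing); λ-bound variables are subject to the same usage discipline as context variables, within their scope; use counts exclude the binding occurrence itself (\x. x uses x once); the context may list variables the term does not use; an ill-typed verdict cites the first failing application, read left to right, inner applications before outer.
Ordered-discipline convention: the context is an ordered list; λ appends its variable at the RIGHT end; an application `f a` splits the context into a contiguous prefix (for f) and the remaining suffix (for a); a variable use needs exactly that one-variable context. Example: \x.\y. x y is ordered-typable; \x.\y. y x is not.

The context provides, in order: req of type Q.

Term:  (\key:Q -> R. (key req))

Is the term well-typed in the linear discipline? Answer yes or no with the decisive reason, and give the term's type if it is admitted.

yes — req, key: one use apiece; term : (Q -> R) -> R
variable uses: req: 1×, key (λ-bound): 1×
uses in reading order: key, req
typing: well-typed at (Q -> R) -> R
across the five disciplines: ordered ✗; linear ✓; affine ✓; relevant ✓; unrestricted ✓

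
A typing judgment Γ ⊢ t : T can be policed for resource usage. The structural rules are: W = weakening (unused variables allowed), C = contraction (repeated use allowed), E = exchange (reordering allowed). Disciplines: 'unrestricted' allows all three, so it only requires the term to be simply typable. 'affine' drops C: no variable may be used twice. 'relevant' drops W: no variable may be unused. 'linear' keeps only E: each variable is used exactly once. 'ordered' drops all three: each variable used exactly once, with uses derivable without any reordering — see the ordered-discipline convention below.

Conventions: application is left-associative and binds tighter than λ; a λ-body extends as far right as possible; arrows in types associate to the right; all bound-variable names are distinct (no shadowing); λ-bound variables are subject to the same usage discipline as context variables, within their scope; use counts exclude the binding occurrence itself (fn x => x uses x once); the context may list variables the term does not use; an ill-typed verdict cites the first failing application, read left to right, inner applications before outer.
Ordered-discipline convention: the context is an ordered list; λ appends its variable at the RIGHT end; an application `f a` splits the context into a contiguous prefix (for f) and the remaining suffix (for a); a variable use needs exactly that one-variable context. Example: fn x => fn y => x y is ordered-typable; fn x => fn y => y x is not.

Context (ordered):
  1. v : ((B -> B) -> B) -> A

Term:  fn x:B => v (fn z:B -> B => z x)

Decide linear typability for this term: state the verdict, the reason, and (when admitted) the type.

yes — exactly-once usage across v, x, z; term : B -> A
use counts: v: 1×, x (bound): 1×, z (bound): 1×
order of uses: v, z, x
typing: the term checks, with type B -> A
summary: ordered ✗ | linear ✓ | affine ✓ | relevant ✓ | unrestricted ✓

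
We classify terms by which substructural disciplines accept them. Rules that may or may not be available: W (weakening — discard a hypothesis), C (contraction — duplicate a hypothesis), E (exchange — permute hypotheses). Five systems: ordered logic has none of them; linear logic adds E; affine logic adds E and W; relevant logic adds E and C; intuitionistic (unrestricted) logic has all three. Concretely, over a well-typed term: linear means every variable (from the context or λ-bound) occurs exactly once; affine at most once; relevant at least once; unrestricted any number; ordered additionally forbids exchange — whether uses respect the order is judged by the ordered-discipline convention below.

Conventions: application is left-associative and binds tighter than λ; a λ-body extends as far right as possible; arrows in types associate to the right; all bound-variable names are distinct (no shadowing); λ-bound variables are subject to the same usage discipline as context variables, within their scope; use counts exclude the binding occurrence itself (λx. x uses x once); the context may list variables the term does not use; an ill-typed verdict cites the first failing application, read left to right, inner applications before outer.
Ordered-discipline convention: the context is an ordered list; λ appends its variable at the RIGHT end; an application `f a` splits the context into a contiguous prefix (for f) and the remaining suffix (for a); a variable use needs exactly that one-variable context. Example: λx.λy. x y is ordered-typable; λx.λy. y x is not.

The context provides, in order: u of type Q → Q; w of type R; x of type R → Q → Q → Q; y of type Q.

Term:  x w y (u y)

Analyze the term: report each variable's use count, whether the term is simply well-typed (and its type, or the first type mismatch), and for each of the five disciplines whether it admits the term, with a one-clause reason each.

variable uses: u ×1, w ×1, x ×1, y ×2
order of uses: x, w, y, u, y
typing: ✓ — Q
ordered: ✗, uses contraction: y ×2
linear: ✗, uses contraction: y ×2
affine: ✗, uses contraction: y ×2
relevant: ✓, none of u, w, x, y goes unused
unrestricted: ✓, simply typable at Q; W, C, E all held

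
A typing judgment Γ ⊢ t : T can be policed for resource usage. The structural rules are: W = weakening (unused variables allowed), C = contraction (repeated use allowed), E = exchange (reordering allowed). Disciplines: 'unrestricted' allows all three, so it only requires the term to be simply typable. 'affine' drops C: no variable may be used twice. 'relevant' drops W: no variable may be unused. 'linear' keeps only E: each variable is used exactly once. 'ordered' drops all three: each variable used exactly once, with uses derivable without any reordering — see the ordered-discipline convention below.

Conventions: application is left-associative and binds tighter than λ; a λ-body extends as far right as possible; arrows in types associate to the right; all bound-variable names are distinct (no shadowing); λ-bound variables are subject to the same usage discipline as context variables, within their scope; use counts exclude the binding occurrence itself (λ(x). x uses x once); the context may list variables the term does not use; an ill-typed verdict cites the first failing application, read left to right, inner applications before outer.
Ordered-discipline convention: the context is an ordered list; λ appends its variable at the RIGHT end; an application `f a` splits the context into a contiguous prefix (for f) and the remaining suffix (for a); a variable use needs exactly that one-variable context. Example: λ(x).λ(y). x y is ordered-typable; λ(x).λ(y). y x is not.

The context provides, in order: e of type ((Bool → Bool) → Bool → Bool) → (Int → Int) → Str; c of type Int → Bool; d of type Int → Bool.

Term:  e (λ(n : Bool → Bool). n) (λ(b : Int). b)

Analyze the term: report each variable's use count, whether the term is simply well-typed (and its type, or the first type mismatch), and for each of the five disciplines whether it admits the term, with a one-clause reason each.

counts: e=1, c=0, d=0, n [bound]=1, b [bound]=1
use order (left to right): e, n, b
typing: well-typed — term : Str
ordered ✗ (unused: c, d — weakening required)
linear ✗ (unused: c, d — weakening required)
affine ✓ (no duplicate uses among e, c, d, n, b)
relevant ✗ (unused: c, d — weakening required)
unrestricted ✓ (typability at Str is all that's needed)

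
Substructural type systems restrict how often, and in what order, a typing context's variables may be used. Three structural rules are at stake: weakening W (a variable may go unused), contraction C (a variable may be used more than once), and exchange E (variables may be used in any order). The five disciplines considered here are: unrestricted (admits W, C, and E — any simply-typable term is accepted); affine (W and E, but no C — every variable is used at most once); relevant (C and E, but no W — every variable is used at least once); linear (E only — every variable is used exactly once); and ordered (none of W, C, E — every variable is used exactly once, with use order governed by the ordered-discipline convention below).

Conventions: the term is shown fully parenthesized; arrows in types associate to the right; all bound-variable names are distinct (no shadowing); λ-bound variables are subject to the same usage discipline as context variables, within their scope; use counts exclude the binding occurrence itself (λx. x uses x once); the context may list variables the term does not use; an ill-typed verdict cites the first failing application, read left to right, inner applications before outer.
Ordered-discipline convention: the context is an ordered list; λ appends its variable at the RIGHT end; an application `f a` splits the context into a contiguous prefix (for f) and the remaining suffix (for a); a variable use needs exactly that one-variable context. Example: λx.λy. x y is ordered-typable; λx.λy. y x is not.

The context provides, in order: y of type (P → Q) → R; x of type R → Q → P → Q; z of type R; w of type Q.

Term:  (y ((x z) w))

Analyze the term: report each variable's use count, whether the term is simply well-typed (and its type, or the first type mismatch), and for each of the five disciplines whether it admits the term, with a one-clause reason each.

variable uses: y: 1×, x: 1×, z: 1×, w: 1×
uses in reading order: y, x, z, w
typing: well-typed — term : R
ordered ✓ (single-use (y, x, z, w), ordered derivation ok)
linear ✓ (exactly-once usage across y, x, z, w)
affine ✓ (none of y, x, z, w used more than once)
relevant ✓ (at least one use each (y, x, z, w))
unrestricted ✓ (simply typable at R; W, C, E all held)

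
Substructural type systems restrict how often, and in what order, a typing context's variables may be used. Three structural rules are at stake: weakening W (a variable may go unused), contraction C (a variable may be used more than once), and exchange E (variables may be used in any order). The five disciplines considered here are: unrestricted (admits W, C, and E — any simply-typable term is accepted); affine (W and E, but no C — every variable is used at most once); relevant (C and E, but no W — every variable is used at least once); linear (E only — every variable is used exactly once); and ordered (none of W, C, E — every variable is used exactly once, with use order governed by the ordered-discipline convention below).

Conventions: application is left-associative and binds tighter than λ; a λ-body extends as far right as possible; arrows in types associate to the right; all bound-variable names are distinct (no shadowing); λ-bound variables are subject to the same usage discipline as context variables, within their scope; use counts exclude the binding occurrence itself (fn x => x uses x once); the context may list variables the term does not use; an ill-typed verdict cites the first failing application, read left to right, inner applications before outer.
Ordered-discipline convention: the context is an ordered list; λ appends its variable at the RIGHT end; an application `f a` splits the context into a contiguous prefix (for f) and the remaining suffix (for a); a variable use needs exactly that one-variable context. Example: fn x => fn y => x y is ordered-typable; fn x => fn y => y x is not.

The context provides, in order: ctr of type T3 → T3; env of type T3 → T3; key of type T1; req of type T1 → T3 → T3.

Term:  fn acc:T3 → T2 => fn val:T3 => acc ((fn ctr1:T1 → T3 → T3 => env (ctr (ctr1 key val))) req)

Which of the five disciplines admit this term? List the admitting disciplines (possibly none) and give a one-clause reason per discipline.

accepted by: linear, affine, relevant, unrestricted
use counts: ctr: 1×; env: 1×; key: 1×; req: 1×; acc [bound]: 1×; val [bound]: 1×; ctr1 [bound]: 1×
uses in reading order: acc, env, ctr, ctr1, key, val, req
typing: well-typed at (T3 → T2) → T3 → T2
ordered ✗ (no ordered split (uses run acc, env, ctr, ctr1, key, val, req))
linear ✓ (single use per variable (ctr, env, key, req, acc, val, ctr1))
affine ✓ (ctr, env, key, req, acc, val, ctr1: no repeats, contraction unneeded)
relevant ✓ (at least one use each (ctr, env, key, req, acc, val, ctr1))
unrestricted ✓ (type-checks ((T3 → T2) → T3 → T2) and nothing is barred)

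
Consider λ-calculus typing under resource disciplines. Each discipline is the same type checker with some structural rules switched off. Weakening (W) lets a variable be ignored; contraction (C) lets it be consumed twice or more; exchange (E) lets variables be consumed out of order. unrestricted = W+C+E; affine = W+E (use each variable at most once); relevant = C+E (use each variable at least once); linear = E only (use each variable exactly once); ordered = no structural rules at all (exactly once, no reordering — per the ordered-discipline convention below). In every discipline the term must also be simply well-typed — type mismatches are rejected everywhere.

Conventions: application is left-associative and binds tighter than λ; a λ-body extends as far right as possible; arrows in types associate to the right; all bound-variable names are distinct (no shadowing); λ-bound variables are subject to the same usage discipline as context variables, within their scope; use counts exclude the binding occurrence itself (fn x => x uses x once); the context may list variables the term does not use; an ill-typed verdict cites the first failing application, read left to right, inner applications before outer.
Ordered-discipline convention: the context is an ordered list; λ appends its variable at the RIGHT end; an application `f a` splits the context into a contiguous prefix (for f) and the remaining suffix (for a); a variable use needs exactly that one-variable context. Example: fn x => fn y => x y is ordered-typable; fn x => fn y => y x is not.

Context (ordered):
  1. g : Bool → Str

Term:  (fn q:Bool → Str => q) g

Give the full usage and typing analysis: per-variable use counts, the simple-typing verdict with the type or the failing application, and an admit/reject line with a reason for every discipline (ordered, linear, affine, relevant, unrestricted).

usage: g=1, q (λ-bound)=1
order of uses: q, g
typing: well-typed — term : Bool → Str
ordered: ✓, g, q: once each, no exchange needed
linear: ✓, each of g, q used exactly once
affine: ✓, at most one use each (g, q)
relevant: ✓, every one of g, q appears
unrestricted: ✓, well-typed at Bool → Str; no restrictions here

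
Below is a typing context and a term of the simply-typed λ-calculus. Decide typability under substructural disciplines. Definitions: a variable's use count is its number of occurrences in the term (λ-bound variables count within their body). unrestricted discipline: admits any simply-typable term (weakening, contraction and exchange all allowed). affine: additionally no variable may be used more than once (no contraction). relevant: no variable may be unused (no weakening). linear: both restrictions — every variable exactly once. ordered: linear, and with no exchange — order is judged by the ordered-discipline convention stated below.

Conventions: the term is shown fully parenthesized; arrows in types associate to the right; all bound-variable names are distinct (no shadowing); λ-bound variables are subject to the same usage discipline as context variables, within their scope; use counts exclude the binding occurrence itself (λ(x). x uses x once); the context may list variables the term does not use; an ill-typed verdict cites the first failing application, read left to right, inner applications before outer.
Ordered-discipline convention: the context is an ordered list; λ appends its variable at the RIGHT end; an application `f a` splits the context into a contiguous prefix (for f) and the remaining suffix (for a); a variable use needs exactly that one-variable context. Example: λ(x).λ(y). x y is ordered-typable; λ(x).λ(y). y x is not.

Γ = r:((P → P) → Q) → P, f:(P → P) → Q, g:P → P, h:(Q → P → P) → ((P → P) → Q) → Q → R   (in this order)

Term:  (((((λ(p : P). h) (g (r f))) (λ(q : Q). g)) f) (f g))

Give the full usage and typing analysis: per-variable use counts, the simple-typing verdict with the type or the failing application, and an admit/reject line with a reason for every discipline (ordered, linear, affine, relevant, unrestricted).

variable uses: r ×1; f ×3; g ×3; h ×1; p [bound] ×0; q [bound] ×0
order of uses: h, g, r, f, g, f, f, g
typing: ✓ — R
ordered ✗ (uses contraction: f ×3, g ×3; p, q left unused)
linear ✗ (uses contraction: f ×3, g ×3; p, q left unused)
affine ✗ (uses contraction: f ×3, g ×3)
relevant ✗ (p, q left unused)
unrestricted ✓ (simply typable at R; W, C, E all held)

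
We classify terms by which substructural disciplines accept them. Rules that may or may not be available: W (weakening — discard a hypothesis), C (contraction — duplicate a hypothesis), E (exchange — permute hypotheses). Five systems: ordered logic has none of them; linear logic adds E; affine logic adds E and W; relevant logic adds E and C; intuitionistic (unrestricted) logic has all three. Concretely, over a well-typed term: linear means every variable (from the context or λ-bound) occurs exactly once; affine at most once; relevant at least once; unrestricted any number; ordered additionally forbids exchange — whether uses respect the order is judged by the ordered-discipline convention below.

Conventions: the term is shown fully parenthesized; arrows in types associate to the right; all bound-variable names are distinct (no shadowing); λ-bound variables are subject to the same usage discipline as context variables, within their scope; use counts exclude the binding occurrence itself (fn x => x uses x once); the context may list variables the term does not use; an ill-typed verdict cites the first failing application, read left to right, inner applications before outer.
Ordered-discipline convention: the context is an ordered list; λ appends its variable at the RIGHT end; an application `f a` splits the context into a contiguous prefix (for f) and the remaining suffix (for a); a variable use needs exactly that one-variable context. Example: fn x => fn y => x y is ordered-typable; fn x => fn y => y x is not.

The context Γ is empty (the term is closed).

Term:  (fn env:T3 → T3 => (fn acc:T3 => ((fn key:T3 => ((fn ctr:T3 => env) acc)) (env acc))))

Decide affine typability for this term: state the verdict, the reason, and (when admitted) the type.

no — needs contraction — env ×2, acc ×2
use counts: env [bound]: 2×, acc [bound]: 2×, key [bound]: 0×, ctr [bound]: 0×
left-to-right use order: env, acc, env, acc
typing: well-typed — term : (T3 → T3) → T3 → T3 → T3
across the five disciplines: ordered ✗; linear ✗; affine ✗; relevant ✗; unrestricted ✓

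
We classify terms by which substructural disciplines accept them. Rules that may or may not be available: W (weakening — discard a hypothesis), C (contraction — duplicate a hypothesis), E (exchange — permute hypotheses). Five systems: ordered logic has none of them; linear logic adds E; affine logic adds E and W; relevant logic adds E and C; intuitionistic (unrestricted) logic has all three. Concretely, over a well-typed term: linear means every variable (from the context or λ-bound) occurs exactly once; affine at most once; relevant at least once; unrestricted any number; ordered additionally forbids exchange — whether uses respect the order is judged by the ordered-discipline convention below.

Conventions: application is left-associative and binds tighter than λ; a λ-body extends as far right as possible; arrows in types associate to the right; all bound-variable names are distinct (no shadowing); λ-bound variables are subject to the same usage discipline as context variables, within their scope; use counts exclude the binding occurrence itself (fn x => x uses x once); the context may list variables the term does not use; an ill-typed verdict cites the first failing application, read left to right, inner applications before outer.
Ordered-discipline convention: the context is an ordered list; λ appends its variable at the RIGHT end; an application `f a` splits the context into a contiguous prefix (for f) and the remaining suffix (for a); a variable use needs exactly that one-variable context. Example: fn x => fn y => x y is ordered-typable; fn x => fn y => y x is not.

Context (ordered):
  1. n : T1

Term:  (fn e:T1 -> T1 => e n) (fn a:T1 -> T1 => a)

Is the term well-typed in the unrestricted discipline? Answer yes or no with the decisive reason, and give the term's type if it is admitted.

no — fails simple typing
usage: n: 1×; e (bound): 1×; a (bound): 1×
use order (left to right): e, n, a
typing: ill-typed: an argument (T1 -> T1) -> T1 -> T1 mismatches the expected T1 -> T1
across the five disciplines: ordered ✗; linear ✗; affine ✗; relevant ✗; unrestricted ✗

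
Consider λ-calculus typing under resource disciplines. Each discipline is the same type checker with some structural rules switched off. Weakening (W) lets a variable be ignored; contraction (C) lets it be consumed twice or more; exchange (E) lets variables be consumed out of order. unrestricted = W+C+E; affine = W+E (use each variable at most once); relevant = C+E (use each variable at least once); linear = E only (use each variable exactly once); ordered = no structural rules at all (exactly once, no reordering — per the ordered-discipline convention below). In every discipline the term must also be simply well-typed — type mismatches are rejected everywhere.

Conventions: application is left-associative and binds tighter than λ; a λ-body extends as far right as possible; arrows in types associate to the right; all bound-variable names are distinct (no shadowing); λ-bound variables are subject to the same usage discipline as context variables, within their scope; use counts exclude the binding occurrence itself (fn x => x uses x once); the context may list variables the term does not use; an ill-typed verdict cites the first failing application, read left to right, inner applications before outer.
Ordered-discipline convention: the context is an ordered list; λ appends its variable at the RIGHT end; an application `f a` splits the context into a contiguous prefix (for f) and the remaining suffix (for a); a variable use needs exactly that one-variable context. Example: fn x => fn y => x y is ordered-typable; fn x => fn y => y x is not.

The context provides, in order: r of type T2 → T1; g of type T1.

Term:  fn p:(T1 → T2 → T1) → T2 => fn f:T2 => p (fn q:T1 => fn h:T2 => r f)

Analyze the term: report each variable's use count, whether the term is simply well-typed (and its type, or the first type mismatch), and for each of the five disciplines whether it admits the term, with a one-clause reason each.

counts: r=1; g=0; p (bound)=1; f (bound)=1; q (bound)=0; h (bound)=0
order of uses: p, r, f
typing: ✓ — ((T1 → T2 → T1) → T2) → T2 → T2
ordered ✗ (g, q, h never used (weakening))
linear ✗ (g, q, h never used (weakening))
affine ✓ (at most one use each (r, g, p, f, q, h))
relevant ✗ (g, q, h never used (weakening))
unrestricted ✓ (well-typed at ((T1 → T2 → T1) → T2) → T2 → T2; no restrictions here)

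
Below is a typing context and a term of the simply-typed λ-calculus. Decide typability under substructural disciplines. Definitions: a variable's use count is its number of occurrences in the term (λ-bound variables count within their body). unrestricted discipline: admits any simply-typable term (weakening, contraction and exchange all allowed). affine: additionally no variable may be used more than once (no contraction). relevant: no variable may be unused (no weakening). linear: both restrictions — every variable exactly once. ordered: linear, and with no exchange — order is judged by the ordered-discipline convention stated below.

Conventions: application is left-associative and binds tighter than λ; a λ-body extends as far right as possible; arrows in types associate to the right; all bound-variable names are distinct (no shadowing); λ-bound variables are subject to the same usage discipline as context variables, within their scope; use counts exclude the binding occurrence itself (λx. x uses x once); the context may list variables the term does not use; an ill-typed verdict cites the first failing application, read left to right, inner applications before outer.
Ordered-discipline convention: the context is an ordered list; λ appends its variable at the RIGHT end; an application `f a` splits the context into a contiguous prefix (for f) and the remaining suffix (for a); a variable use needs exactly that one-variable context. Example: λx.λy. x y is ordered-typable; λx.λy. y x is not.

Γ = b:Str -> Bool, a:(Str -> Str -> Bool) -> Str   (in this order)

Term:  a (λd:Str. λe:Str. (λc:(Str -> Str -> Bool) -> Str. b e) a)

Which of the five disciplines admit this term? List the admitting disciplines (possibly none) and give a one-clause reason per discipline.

accepted by: unrestricted
counts: b: 1×; a: 2×; d [bound]: 0×; e [bound]: 1×; c [bound]: 0×
use order (left to right): a, b, e, a
typing: well-typed — term : Str
ordered ✗ (repeated use of a ×2; unused: d, c — weakening required)
linear ✗ (repeated use of a ×2; unused: d, c — weakening required)
affine ✗ (repeated use of a ×2)
relevant ✗ (unused: d, c — weakening required)
unrestricted ✓ (well-typed at Str; no restrictions here)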